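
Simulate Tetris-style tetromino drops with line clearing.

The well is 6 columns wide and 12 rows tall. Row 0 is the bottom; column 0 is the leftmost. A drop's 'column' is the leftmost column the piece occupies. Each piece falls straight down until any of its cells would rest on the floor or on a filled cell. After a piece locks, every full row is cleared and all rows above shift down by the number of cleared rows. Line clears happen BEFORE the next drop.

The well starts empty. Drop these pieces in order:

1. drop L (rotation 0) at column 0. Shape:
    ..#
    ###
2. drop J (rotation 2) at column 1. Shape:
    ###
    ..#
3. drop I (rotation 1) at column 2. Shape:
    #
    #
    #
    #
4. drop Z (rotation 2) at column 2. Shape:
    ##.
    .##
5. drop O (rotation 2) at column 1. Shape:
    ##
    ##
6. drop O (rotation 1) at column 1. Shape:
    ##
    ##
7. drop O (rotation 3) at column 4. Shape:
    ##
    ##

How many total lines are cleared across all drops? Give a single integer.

Drop 1: L rot0 at col 0 lands with bottom-row=0; cleared 0 line(s) (total 0); column heights now [1 1 2 0 0 0], max=2
Drop 2: J rot2 at col 1 lands with bottom-row=1; cleared 0 line(s) (total 0); column heights now [1 3 3 3 0 0], max=3
Drop 3: I rot1 at col 2 lands with bottom-row=3; cleared 0 line(s) (total 0); column heights now [1 3 7 3 0 0], max=7
Drop 4: Z rot2 at col 2 lands with bottom-row=6; cleared 0 line(s) (total 0); column heights now [1 3 8 8 7 0], max=8
Drop 5: O rot2 at col 1 lands with bottom-row=8; cleared 0 line(s) (total 0); column heights now [1 10 10 8 7 0], max=10
Drop 6: O rot1 at col 1 lands with bottom-row=10; cleared 0 line(s) (total 0); column heights now [1 12 12 8 7 0], max=12
Drop 7: O rot3 at col 4 lands with bottom-row=7; cleared 0 line(s) (total 0); column heights now [1 12 12 8 9 9], max=12

Answer: 0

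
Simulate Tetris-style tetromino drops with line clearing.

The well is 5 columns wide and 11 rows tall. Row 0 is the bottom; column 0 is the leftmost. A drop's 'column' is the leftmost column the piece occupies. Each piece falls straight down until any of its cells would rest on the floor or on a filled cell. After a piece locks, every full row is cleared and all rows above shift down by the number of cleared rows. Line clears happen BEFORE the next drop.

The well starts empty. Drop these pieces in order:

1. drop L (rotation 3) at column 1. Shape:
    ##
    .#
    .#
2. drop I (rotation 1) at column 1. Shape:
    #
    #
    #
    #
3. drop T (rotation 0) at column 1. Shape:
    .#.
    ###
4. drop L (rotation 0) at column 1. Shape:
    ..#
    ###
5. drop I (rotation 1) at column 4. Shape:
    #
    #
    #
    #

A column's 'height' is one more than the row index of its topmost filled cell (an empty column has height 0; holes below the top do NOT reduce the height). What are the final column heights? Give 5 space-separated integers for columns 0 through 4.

Drop 1: L rot3 at col 1 lands with bottom-row=0; cleared 0 line(s) (total 0); column heights now [0 3 3 0 0], max=3
Drop 2: I rot1 at col 1 lands with bottom-row=3; cleared 0 line(s) (total 0); column heights now [0 7 3 0 0], max=7
Drop 3: T rot0 at col 1 lands with bottom-row=7; cleared 0 line(s) (total 0); column heights now [0 8 9 8 0], max=9
Drop 4: L rot0 at col 1 lands with bottom-row=9; cleared 0 line(s) (total 0); column heights now [0 10 10 11 0], max=11
Drop 5: I rot1 at col 4 lands with bottom-row=0; cleared 0 line(s) (total 0); column heights now [0 10 10 11 4], max=11

Answer: 0 10 10 11 4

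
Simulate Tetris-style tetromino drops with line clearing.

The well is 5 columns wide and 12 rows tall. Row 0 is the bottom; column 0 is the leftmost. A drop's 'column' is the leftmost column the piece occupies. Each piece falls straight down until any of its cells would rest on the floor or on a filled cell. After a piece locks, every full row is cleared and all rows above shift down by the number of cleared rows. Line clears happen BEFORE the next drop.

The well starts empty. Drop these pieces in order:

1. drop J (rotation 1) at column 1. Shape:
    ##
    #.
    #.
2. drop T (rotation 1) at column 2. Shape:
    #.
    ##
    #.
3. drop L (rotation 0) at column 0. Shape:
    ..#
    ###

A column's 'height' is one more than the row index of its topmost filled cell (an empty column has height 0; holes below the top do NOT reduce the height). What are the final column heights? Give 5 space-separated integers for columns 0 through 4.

Answer: 7 7 8 5 0

Derivation:
Drop 1: J rot1 at col 1 lands with bottom-row=0; cleared 0 line(s) (total 0); column heights now [0 3 3 0 0], max=3
Drop 2: T rot1 at col 2 lands with bottom-row=3; cleared 0 line(s) (total 0); column heights now [0 3 6 5 0], max=6
Drop 3: L rot0 at col 0 lands with bottom-row=6; cleared 0 line(s) (total 0); column heights now [7 7 8 5 0], max=8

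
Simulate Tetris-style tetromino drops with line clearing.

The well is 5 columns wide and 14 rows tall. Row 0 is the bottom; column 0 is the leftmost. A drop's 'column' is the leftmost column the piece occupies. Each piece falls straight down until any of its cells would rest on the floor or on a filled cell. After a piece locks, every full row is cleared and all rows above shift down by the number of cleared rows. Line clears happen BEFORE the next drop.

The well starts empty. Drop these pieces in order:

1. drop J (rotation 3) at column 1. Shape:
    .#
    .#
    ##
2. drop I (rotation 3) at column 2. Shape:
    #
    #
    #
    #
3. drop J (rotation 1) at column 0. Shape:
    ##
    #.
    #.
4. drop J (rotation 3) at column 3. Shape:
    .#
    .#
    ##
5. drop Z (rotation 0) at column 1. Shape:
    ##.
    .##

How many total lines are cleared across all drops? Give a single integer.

Answer: 1

Derivation:
Drop 1: J rot3 at col 1 lands with bottom-row=0; cleared 0 line(s) (total 0); column heights now [0 1 3 0 0], max=3
Drop 2: I rot3 at col 2 lands with bottom-row=3; cleared 0 line(s) (total 0); column heights now [0 1 7 0 0], max=7
Drop 3: J rot1 at col 0 lands with bottom-row=0; cleared 0 line(s) (total 0); column heights now [3 3 7 0 0], max=7
Drop 4: J rot3 at col 3 lands with bottom-row=0; cleared 1 line(s) (total 1); column heights now [2 2 6 0 2], max=6
Drop 5: Z rot0 at col 1 lands with bottom-row=6; cleared 0 line(s) (total 1); column heights now [2 8 8 7 2], max=8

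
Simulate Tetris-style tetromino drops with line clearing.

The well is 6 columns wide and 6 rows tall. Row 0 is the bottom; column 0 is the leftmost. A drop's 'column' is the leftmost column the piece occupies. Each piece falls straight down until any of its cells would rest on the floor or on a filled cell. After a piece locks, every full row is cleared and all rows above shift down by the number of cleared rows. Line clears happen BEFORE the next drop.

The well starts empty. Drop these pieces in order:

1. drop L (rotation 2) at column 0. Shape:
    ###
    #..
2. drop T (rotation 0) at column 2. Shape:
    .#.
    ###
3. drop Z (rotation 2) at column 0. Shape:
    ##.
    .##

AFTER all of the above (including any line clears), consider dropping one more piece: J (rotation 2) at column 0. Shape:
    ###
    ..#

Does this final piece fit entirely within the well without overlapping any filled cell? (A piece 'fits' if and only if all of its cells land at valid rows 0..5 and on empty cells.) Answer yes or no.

Drop 1: L rot2 at col 0 lands with bottom-row=0; cleared 0 line(s) (total 0); column heights now [2 2 2 0 0 0], max=2
Drop 2: T rot0 at col 2 lands with bottom-row=2; cleared 0 line(s) (total 0); column heights now [2 2 3 4 3 0], max=4
Drop 3: Z rot2 at col 0 lands with bottom-row=3; cleared 0 line(s) (total 0); column heights now [5 5 4 4 3 0], max=5
Test piece J rot2 at col 0 (width 3): heights before test = [5 5 4 4 3 0]; fits = True

Answer: yes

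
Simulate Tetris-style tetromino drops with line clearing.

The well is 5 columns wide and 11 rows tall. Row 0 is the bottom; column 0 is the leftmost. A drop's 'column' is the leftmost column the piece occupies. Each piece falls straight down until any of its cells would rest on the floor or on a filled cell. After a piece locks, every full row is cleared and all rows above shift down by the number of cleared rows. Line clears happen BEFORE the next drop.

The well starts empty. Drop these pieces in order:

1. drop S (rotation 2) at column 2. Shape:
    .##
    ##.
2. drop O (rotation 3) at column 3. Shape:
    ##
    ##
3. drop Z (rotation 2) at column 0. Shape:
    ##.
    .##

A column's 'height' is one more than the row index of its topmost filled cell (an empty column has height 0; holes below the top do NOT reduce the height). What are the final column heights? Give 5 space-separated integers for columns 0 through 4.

Answer: 3 3 2 4 4

Derivation:
Drop 1: S rot2 at col 2 lands with bottom-row=0; cleared 0 line(s) (total 0); column heights now [0 0 1 2 2], max=2
Drop 2: O rot3 at col 3 lands with bottom-row=2; cleared 0 line(s) (total 0); column heights now [0 0 1 4 4], max=4
Drop 3: Z rot2 at col 0 lands with bottom-row=1; cleared 0 line(s) (total 0); column heights now [3 3 2 4 4], max=4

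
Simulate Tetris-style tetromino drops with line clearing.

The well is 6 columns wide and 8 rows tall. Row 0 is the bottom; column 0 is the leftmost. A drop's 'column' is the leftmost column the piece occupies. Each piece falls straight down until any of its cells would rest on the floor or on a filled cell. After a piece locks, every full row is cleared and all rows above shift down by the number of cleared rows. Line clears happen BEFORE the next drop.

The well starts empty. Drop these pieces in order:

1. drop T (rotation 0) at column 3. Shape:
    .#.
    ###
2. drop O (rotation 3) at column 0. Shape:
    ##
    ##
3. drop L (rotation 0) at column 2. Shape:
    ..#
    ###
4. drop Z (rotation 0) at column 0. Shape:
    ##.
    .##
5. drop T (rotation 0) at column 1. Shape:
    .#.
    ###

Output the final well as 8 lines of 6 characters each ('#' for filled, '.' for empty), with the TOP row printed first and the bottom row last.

Answer: ......
..#...
.###..
##....
.##.#.
..###.
##..#.
##.###

Derivation:
Drop 1: T rot0 at col 3 lands with bottom-row=0; cleared 0 line(s) (total 0); column heights now [0 0 0 1 2 1], max=2
Drop 2: O rot3 at col 0 lands with bottom-row=0; cleared 0 line(s) (total 0); column heights now [2 2 0 1 2 1], max=2
Drop 3: L rot0 at col 2 lands with bottom-row=2; cleared 0 line(s) (total 0); column heights now [2 2 3 3 4 1], max=4
Drop 4: Z rot0 at col 0 lands with bottom-row=3; cleared 0 line(s) (total 0); column heights now [5 5 4 3 4 1], max=5
Drop 5: T rot0 at col 1 lands with bottom-row=5; cleared 0 line(s) (total 0); column heights now [5 6 7 6 4 1], max=7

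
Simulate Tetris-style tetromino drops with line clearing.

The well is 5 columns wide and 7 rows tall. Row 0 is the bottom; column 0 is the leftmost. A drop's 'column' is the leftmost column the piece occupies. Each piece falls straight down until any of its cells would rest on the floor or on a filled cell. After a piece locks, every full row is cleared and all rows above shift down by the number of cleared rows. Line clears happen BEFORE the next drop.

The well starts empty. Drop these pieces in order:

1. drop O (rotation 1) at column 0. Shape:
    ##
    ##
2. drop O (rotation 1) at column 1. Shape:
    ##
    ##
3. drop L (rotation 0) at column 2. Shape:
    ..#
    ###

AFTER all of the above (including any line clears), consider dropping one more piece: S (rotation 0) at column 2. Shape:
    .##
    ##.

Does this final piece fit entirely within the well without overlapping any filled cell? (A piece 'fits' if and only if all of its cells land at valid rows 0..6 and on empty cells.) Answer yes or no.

Answer: yes

Derivation:
Drop 1: O rot1 at col 0 lands with bottom-row=0; cleared 0 line(s) (total 0); column heights now [2 2 0 0 0], max=2
Drop 2: O rot1 at col 1 lands with bottom-row=2; cleared 0 line(s) (total 0); column heights now [2 4 4 0 0], max=4
Drop 3: L rot0 at col 2 lands with bottom-row=4; cleared 0 line(s) (total 0); column heights now [2 4 5 5 6], max=6
Test piece S rot0 at col 2 (width 3): heights before test = [2 4 5 5 6]; fits = True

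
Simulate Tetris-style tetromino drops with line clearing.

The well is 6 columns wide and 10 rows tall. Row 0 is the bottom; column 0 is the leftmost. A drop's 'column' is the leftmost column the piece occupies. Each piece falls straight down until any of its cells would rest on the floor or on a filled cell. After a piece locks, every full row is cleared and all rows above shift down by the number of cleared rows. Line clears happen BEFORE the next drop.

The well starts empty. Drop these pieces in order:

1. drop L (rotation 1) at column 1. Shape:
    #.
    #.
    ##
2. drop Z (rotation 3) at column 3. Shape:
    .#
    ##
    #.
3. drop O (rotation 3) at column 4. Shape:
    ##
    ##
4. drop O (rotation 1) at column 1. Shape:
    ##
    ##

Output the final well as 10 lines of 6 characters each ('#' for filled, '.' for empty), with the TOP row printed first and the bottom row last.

Answer: ......
......
......
......
......
.##.##
.##.##
.#..#.
.#.##.
.###..

Derivation:
Drop 1: L rot1 at col 1 lands with bottom-row=0; cleared 0 line(s) (total 0); column heights now [0 3 1 0 0 0], max=3
Drop 2: Z rot3 at col 3 lands with bottom-row=0; cleared 0 line(s) (total 0); column heights now [0 3 1 2 3 0], max=3
Drop 3: O rot3 at col 4 lands with bottom-row=3; cleared 0 line(s) (total 0); column heights now [0 3 1 2 5 5], max=5
Drop 4: O rot1 at col 1 lands with bottom-row=3; cleared 0 line(s) (total 0); column heights now [0 5 5 2 5 5], max=5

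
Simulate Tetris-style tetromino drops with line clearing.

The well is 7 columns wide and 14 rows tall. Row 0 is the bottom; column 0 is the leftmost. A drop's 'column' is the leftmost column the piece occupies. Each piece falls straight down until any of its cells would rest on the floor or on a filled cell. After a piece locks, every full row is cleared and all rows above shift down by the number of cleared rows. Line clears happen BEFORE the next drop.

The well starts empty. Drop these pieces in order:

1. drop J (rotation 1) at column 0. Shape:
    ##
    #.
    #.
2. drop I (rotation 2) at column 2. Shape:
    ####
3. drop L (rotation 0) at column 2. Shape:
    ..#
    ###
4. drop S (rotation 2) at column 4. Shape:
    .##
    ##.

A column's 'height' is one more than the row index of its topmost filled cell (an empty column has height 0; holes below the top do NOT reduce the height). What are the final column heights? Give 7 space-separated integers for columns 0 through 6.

Drop 1: J rot1 at col 0 lands with bottom-row=0; cleared 0 line(s) (total 0); column heights now [3 3 0 0 0 0 0], max=3
Drop 2: I rot2 at col 2 lands with bottom-row=0; cleared 0 line(s) (total 0); column heights now [3 3 1 1 1 1 0], max=3
Drop 3: L rot0 at col 2 lands with bottom-row=1; cleared 0 line(s) (total 0); column heights now [3 3 2 2 3 1 0], max=3
Drop 4: S rot2 at col 4 lands with bottom-row=3; cleared 0 line(s) (total 0); column heights now [3 3 2 2 4 5 5], max=5

Answer: 3 3 2 2 4 5 5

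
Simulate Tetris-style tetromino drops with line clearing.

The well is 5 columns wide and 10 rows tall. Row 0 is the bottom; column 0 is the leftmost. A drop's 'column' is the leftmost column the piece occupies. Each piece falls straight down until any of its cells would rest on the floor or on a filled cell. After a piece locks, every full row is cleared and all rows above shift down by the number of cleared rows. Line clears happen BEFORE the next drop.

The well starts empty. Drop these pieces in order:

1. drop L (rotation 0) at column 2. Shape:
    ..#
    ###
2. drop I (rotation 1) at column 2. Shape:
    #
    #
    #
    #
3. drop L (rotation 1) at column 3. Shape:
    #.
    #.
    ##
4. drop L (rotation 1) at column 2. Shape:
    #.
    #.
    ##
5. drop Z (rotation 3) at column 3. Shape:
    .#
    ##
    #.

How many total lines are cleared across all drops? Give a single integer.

Answer: 0

Derivation:
Drop 1: L rot0 at col 2 lands with bottom-row=0; cleared 0 line(s) (total 0); column heights now [0 0 1 1 2], max=2
Drop 2: I rot1 at col 2 lands with bottom-row=1; cleared 0 line(s) (total 0); column heights now [0 0 5 1 2], max=5
Drop 3: L rot1 at col 3 lands with bottom-row=2; cleared 0 line(s) (total 0); column heights now [0 0 5 5 3], max=5
Drop 4: L rot1 at col 2 lands with bottom-row=5; cleared 0 line(s) (total 0); column heights now [0 0 8 6 3], max=8
Drop 5: Z rot3 at col 3 lands with bottom-row=6; cleared 0 line(s) (total 0); column heights now [0 0 8 8 9], max=9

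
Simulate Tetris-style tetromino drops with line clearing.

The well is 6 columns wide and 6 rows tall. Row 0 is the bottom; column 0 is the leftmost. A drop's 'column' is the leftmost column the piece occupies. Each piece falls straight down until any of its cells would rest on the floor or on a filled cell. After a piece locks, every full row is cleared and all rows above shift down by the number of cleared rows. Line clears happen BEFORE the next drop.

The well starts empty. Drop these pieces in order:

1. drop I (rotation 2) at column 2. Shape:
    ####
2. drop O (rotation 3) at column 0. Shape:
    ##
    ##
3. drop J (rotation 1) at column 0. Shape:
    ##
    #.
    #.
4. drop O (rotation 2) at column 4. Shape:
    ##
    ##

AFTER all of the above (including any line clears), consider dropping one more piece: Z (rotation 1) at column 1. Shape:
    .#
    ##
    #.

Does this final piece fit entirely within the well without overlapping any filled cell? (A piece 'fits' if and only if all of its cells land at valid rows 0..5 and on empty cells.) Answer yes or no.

Drop 1: I rot2 at col 2 lands with bottom-row=0; cleared 0 line(s) (total 0); column heights now [0 0 1 1 1 1], max=1
Drop 2: O rot3 at col 0 lands with bottom-row=0; cleared 1 line(s) (total 1); column heights now [1 1 0 0 0 0], max=1
Drop 3: J rot1 at col 0 lands with bottom-row=1; cleared 0 line(s) (total 1); column heights now [4 4 0 0 0 0], max=4
Drop 4: O rot2 at col 4 lands with bottom-row=0; cleared 0 line(s) (total 1); column heights now [4 4 0 0 2 2], max=4
Test piece Z rot1 at col 1 (width 2): heights before test = [4 4 0 0 2 2]; fits = False

Answer: no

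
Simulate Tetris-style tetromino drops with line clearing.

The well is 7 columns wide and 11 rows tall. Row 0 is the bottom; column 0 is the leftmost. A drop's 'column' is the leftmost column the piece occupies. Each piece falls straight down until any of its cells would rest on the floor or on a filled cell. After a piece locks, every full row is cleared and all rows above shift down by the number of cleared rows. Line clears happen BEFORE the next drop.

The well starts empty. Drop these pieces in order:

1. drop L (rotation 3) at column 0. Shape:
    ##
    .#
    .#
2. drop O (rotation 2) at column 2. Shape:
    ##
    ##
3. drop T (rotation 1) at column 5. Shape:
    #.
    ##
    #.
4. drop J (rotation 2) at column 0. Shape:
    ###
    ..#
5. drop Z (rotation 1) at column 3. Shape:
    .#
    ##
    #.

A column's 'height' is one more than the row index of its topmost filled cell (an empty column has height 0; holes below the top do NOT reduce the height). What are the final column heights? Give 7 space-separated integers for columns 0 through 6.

Drop 1: L rot3 at col 0 lands with bottom-row=0; cleared 0 line(s) (total 0); column heights now [3 3 0 0 0 0 0], max=3
Drop 2: O rot2 at col 2 lands with bottom-row=0; cleared 0 line(s) (total 0); column heights now [3 3 2 2 0 0 0], max=3
Drop 3: T rot1 at col 5 lands with bottom-row=0; cleared 0 line(s) (total 0); column heights now [3 3 2 2 0 3 2], max=3
Drop 4: J rot2 at col 0 lands with bottom-row=2; cleared 0 line(s) (total 0); column heights now [4 4 4 2 0 3 2], max=4
Drop 5: Z rot1 at col 3 lands with bottom-row=2; cleared 0 line(s) (total 0); column heights now [4 4 4 4 5 3 2], max=5

Answer: 4 4 4 4 5 3 2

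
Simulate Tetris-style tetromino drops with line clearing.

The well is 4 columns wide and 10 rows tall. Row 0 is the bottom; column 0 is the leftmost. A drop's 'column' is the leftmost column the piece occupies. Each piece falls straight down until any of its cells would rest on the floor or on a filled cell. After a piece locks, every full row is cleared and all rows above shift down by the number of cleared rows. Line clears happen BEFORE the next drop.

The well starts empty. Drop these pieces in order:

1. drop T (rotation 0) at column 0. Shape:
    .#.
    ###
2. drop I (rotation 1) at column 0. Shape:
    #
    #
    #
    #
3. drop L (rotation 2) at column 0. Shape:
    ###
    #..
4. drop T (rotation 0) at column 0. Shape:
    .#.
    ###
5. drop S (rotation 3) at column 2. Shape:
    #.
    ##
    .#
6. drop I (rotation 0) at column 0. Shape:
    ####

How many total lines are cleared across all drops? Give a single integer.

Answer: 2

Derivation:
Drop 1: T rot0 at col 0 lands with bottom-row=0; cleared 0 line(s) (total 0); column heights now [1 2 1 0], max=2
Drop 2: I rot1 at col 0 lands with bottom-row=1; cleared 0 line(s) (total 0); column heights now [5 2 1 0], max=5
Drop 3: L rot2 at col 0 lands with bottom-row=5; cleared 0 line(s) (total 0); column heights now [7 7 7 0], max=7
Drop 4: T rot0 at col 0 lands with bottom-row=7; cleared 0 line(s) (total 0); column heights now [8 9 8 0], max=9
Drop 5: S rot3 at col 2 lands with bottom-row=7; cleared 1 line(s) (total 1); column heights now [7 8 9 8], max=9
Drop 6: I rot0 at col 0 lands with bottom-row=9; cleared 1 line(s) (total 2); column heights now [7 8 9 8], max=9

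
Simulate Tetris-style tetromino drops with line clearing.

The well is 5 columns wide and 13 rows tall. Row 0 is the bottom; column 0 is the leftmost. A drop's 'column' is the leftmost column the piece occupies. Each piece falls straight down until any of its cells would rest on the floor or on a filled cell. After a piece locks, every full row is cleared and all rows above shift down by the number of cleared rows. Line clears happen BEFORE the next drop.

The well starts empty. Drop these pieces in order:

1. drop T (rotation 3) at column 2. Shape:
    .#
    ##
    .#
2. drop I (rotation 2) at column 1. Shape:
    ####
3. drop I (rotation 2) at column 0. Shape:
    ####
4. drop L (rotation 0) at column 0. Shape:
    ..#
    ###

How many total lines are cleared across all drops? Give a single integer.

Drop 1: T rot3 at col 2 lands with bottom-row=0; cleared 0 line(s) (total 0); column heights now [0 0 2 3 0], max=3
Drop 2: I rot2 at col 1 lands with bottom-row=3; cleared 0 line(s) (total 0); column heights now [0 4 4 4 4], max=4
Drop 3: I rot2 at col 0 lands with bottom-row=4; cleared 0 line(s) (total 0); column heights now [5 5 5 5 4], max=5
Drop 4: L rot0 at col 0 lands with bottom-row=5; cleared 0 line(s) (total 0); column heights now [6 6 7 5 4], max=7

Answer: 0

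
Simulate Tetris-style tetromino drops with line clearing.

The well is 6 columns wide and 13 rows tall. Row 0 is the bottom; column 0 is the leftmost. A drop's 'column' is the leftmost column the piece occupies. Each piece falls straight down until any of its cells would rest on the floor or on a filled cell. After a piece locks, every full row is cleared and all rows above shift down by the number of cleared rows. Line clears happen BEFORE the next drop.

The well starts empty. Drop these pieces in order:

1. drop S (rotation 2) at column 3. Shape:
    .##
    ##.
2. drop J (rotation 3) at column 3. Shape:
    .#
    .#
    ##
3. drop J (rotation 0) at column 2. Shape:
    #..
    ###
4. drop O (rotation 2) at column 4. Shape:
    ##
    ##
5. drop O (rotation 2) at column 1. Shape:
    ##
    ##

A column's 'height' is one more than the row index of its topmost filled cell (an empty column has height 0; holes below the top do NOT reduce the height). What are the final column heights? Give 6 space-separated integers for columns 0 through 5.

Answer: 0 9 9 6 8 8

Derivation:
Drop 1: S rot2 at col 3 lands with bottom-row=0; cleared 0 line(s) (total 0); column heights now [0 0 0 1 2 2], max=2
Drop 2: J rot3 at col 3 lands with bottom-row=2; cleared 0 line(s) (total 0); column heights now [0 0 0 3 5 2], max=5
Drop 3: J rot0 at col 2 lands with bottom-row=5; cleared 0 line(s) (total 0); column heights now [0 0 7 6 6 2], max=7
Drop 4: O rot2 at col 4 lands with bottom-row=6; cleared 0 line(s) (total 0); column heights now [0 0 7 6 8 8], max=8
Drop 5: O rot2 at col 1 lands with bottom-row=7; cleared 0 line(s) (total 0); column heights now [0 9 9 6 8 8], max=9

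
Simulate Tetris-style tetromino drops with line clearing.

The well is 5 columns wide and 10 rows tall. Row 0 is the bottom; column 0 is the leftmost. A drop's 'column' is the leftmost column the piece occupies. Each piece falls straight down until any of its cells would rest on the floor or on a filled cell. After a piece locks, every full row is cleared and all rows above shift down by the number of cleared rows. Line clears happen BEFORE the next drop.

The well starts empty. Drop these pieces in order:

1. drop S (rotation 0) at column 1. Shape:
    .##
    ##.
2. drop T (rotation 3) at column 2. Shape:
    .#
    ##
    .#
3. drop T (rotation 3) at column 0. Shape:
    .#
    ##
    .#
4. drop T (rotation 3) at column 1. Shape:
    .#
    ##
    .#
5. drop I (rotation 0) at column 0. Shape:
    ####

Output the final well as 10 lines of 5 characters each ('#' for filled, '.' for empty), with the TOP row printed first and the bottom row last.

Answer: .....
.....
####.
..#..
.##..
..##.
.###.
##.#.
.###.
.##..

Derivation:
Drop 1: S rot0 at col 1 lands with bottom-row=0; cleared 0 line(s) (total 0); column heights now [0 1 2 2 0], max=2
Drop 2: T rot3 at col 2 lands with bottom-row=2; cleared 0 line(s) (total 0); column heights now [0 1 4 5 0], max=5
Drop 3: T rot3 at col 0 lands with bottom-row=1; cleared 0 line(s) (total 0); column heights now [3 4 4 5 0], max=5
Drop 4: T rot3 at col 1 lands with bottom-row=4; cleared 0 line(s) (total 0); column heights now [3 6 7 5 0], max=7
Drop 5: I rot0 at col 0 lands with bottom-row=7; cleared 0 line(s) (total 0); column heights now [8 8 8 8 0], max=8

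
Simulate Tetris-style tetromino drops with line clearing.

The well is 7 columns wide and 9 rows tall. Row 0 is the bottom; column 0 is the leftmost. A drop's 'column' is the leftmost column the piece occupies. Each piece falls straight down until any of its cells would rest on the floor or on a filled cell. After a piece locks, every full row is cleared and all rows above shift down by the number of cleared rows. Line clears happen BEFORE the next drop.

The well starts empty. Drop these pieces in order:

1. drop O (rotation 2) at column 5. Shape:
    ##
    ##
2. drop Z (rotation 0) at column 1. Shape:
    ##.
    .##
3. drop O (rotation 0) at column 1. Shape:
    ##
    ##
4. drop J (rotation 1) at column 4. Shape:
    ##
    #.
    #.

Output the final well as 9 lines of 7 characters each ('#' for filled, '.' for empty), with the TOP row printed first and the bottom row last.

Drop 1: O rot2 at col 5 lands with bottom-row=0; cleared 0 line(s) (total 0); column heights now [0 0 0 0 0 2 2], max=2
Drop 2: Z rot0 at col 1 lands with bottom-row=0; cleared 0 line(s) (total 0); column heights now [0 2 2 1 0 2 2], max=2
Drop 3: O rot0 at col 1 lands with bottom-row=2; cleared 0 line(s) (total 0); column heights now [0 4 4 1 0 2 2], max=4
Drop 4: J rot1 at col 4 lands with bottom-row=0; cleared 0 line(s) (total 0); column heights now [0 4 4 1 3 3 2], max=4

Answer: .......
.......
.......
.......
.......
.##....
.##.##.
.##.###
..#####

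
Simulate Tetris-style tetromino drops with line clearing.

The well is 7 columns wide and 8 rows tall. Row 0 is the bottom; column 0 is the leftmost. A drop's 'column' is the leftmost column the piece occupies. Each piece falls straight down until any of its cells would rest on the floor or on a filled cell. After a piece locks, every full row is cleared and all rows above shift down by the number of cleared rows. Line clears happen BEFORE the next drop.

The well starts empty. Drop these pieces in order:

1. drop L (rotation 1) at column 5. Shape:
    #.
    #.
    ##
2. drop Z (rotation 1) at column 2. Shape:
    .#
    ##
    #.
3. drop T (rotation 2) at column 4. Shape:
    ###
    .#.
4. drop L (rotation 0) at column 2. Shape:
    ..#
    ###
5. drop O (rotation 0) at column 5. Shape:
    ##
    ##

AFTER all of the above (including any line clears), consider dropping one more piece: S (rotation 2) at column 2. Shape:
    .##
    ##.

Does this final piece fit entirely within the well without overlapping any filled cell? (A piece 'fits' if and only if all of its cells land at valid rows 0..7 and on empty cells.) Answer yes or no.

Answer: yes

Derivation:
Drop 1: L rot1 at col 5 lands with bottom-row=0; cleared 0 line(s) (total 0); column heights now [0 0 0 0 0 3 1], max=3
Drop 2: Z rot1 at col 2 lands with bottom-row=0; cleared 0 line(s) (total 0); column heights now [0 0 2 3 0 3 1], max=3
Drop 3: T rot2 at col 4 lands with bottom-row=3; cleared 0 line(s) (total 0); column heights now [0 0 2 3 5 5 5], max=5
Drop 4: L rot0 at col 2 lands with bottom-row=5; cleared 0 line(s) (total 0); column heights now [0 0 6 6 7 5 5], max=7
Drop 5: O rot0 at col 5 lands with bottom-row=5; cleared 0 line(s) (total 0); column heights now [0 0 6 6 7 7 7], max=7
Test piece S rot2 at col 2 (width 3): heights before test = [0 0 6 6 7 7 7]; fits = True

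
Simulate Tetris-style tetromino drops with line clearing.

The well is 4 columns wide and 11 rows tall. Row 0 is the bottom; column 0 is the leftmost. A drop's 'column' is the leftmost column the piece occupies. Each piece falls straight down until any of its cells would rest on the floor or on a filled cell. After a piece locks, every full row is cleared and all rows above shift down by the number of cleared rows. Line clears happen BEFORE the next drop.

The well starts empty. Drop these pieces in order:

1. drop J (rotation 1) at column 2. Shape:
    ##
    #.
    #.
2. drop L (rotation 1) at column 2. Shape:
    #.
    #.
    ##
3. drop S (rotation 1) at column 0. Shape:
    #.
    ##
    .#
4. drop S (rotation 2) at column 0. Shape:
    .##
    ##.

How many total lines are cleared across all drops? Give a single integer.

Answer: 0

Derivation:
Drop 1: J rot1 at col 2 lands with bottom-row=0; cleared 0 line(s) (total 0); column heights now [0 0 3 3], max=3
Drop 2: L rot1 at col 2 lands with bottom-row=3; cleared 0 line(s) (total 0); column heights now [0 0 6 4], max=6
Drop 3: S rot1 at col 0 lands with bottom-row=0; cleared 0 line(s) (total 0); column heights now [3 2 6 4], max=6
Drop 4: S rot2 at col 0 lands with bottom-row=5; cleared 0 line(s) (total 0); column heights now [6 7 7 4], max=7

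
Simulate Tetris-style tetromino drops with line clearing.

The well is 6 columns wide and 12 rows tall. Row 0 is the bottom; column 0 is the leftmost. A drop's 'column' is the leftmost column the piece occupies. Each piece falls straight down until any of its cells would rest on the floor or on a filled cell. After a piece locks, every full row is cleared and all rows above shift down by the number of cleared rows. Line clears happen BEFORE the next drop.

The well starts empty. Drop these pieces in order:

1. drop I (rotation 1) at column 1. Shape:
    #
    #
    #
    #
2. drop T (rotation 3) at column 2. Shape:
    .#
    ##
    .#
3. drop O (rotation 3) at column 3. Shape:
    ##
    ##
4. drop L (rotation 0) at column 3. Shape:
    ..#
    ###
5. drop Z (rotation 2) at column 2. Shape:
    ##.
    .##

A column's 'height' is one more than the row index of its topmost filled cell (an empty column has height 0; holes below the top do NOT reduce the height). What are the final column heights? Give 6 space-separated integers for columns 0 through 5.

Answer: 0 4 8 8 7 7

Derivation:
Drop 1: I rot1 at col 1 lands with bottom-row=0; cleared 0 line(s) (total 0); column heights now [0 4 0 0 0 0], max=4
Drop 2: T rot3 at col 2 lands with bottom-row=0; cleared 0 line(s) (total 0); column heights now [0 4 2 3 0 0], max=4
Drop 3: O rot3 at col 3 lands with bottom-row=3; cleared 0 line(s) (total 0); column heights now [0 4 2 5 5 0], max=5
Drop 4: L rot0 at col 3 lands with bottom-row=5; cleared 0 line(s) (total 0); column heights now [0 4 2 6 6 7], max=7
Drop 5: Z rot2 at col 2 lands with bottom-row=6; cleared 0 line(s) (total 0); column heights now [0 4 8 8 7 7], max=8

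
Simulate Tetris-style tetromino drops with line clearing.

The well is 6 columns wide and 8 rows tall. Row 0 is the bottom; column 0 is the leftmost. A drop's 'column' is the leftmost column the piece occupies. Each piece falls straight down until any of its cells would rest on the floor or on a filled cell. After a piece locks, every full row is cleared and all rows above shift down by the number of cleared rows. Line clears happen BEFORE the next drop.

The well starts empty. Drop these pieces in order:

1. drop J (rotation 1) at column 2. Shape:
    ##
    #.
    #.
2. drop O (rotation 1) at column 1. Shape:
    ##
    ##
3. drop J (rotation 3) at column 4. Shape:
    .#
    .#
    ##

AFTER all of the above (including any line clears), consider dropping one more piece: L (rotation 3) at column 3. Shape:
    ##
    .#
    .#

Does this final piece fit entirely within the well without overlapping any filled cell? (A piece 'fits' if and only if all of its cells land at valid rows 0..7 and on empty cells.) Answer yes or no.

Answer: yes

Derivation:
Drop 1: J rot1 at col 2 lands with bottom-row=0; cleared 0 line(s) (total 0); column heights now [0 0 3 3 0 0], max=3
Drop 2: O rot1 at col 1 lands with bottom-row=3; cleared 0 line(s) (total 0); column heights now [0 5 5 3 0 0], max=5
Drop 3: J rot3 at col 4 lands with bottom-row=0; cleared 0 line(s) (total 0); column heights now [0 5 5 3 1 3], max=5
Test piece L rot3 at col 3 (width 2): heights before test = [0 5 5 3 1 3]; fits = True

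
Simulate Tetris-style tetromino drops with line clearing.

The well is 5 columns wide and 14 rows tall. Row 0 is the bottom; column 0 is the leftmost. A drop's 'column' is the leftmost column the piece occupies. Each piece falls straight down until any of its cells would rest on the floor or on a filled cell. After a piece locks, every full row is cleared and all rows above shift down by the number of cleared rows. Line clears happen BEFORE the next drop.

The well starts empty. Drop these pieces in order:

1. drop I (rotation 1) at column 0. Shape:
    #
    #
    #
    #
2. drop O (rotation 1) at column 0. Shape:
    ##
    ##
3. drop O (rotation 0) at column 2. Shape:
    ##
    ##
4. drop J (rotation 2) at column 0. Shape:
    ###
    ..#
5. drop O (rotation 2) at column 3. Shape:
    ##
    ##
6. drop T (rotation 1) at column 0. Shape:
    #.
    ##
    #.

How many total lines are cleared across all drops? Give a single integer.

Answer: 0

Derivation:
Drop 1: I rot1 at col 0 lands with bottom-row=0; cleared 0 line(s) (total 0); column heights now [4 0 0 0 0], max=4
Drop 2: O rot1 at col 0 lands with bottom-row=4; cleared 0 line(s) (total 0); column heights now [6 6 0 0 0], max=6
Drop 3: O rot0 at col 2 lands with bottom-row=0; cleared 0 line(s) (total 0); column heights now [6 6 2 2 0], max=6
Drop 4: J rot2 at col 0 lands with bottom-row=5; cleared 0 line(s) (total 0); column heights now [7 7 7 2 0], max=7
Drop 5: O rot2 at col 3 lands with bottom-row=2; cleared 0 line(s) (total 0); column heights now [7 7 7 4 4], max=7
Drop 6: T rot1 at col 0 lands with bottom-row=7; cleared 0 line(s) (total 0); column heights now [10 9 7 4 4], max=10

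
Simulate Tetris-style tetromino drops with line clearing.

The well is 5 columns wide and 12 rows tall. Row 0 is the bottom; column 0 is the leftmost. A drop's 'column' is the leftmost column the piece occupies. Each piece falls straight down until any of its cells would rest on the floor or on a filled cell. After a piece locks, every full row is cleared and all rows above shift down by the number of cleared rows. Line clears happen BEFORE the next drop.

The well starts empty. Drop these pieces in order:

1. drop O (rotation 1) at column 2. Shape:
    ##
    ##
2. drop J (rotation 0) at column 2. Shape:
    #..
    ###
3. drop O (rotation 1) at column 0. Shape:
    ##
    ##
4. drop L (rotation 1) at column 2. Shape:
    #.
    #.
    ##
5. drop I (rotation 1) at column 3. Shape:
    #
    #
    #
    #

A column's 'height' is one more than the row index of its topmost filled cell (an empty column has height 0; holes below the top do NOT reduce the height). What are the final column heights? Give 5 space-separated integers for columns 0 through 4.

Drop 1: O rot1 at col 2 lands with bottom-row=0; cleared 0 line(s) (total 0); column heights now [0 0 2 2 0], max=2
Drop 2: J rot0 at col 2 lands with bottom-row=2; cleared 0 line(s) (total 0); column heights now [0 0 4 3 3], max=4
Drop 3: O rot1 at col 0 lands with bottom-row=0; cleared 0 line(s) (total 0); column heights now [2 2 4 3 3], max=4
Drop 4: L rot1 at col 2 lands with bottom-row=4; cleared 0 line(s) (total 0); column heights now [2 2 7 5 3], max=7
Drop 5: I rot1 at col 3 lands with bottom-row=5; cleared 0 line(s) (total 0); column heights now [2 2 7 9 3], max=9

Answer: 2 2 7 9 3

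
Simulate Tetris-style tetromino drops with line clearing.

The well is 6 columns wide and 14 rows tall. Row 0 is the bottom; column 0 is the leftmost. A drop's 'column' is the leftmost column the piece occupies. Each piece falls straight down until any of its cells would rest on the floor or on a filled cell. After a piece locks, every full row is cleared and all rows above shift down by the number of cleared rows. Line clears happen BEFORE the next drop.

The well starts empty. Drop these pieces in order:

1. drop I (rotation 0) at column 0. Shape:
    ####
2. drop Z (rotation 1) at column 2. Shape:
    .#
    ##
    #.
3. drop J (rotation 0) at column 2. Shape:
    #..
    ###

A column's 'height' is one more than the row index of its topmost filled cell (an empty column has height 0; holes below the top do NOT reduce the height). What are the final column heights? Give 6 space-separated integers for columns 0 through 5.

Answer: 1 1 6 5 5 0

Derivation:
Drop 1: I rot0 at col 0 lands with bottom-row=0; cleared 0 line(s) (total 0); column heights now [1 1 1 1 0 0], max=1
Drop 2: Z rot1 at col 2 lands with bottom-row=1; cleared 0 line(s) (total 0); column heights now [1 1 3 4 0 0], max=4
Drop 3: J rot0 at col 2 lands with bottom-row=4; cleared 0 line(s) (total 0); column heights now [1 1 6 5 5 0], max=6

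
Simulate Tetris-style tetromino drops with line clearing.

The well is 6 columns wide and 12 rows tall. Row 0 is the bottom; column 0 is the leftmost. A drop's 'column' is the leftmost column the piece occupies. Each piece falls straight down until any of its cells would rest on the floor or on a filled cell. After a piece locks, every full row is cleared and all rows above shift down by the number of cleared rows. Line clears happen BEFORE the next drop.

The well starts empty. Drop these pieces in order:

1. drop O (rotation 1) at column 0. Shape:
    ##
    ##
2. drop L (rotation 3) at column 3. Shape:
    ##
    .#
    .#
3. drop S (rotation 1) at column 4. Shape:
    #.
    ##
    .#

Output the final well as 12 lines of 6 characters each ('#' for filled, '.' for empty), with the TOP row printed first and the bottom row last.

Drop 1: O rot1 at col 0 lands with bottom-row=0; cleared 0 line(s) (total 0); column heights now [2 2 0 0 0 0], max=2
Drop 2: L rot3 at col 3 lands with bottom-row=0; cleared 0 line(s) (total 0); column heights now [2 2 0 3 3 0], max=3
Drop 3: S rot1 at col 4 lands with bottom-row=2; cleared 0 line(s) (total 0); column heights now [2 2 0 3 5 4], max=5

Answer: ......
......
......
......
......
......
......
....#.
....##
...###
##..#.
##..#.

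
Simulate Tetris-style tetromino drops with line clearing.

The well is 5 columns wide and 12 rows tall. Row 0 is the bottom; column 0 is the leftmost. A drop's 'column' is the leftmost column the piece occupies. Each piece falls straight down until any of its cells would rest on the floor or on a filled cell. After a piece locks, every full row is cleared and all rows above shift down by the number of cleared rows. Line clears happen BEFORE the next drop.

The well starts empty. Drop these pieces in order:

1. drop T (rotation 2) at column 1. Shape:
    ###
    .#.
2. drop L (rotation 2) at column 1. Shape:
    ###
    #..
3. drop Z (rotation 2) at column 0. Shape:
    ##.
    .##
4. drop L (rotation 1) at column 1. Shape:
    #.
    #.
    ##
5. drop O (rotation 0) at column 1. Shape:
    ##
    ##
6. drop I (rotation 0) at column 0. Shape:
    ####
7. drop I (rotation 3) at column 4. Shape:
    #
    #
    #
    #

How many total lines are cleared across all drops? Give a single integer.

Drop 1: T rot2 at col 1 lands with bottom-row=0; cleared 0 line(s) (total 0); column heights now [0 2 2 2 0], max=2
Drop 2: L rot2 at col 1 lands with bottom-row=2; cleared 0 line(s) (total 0); column heights now [0 4 4 4 0], max=4
Drop 3: Z rot2 at col 0 lands with bottom-row=4; cleared 0 line(s) (total 0); column heights now [6 6 5 4 0], max=6
Drop 4: L rot1 at col 1 lands with bottom-row=6; cleared 0 line(s) (total 0); column heights now [6 9 7 4 0], max=9
Drop 5: O rot0 at col 1 lands with bottom-row=9; cleared 0 line(s) (total 0); column heights now [6 11 11 4 0], max=11
Drop 6: I rot0 at col 0 lands with bottom-row=11; cleared 0 line(s) (total 0); column heights now [12 12 12 12 0], max=12
Drop 7: I rot3 at col 4 lands with bottom-row=0; cleared 0 line(s) (total 0); column heights now [12 12 12 12 4], max=12

Answer: 0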